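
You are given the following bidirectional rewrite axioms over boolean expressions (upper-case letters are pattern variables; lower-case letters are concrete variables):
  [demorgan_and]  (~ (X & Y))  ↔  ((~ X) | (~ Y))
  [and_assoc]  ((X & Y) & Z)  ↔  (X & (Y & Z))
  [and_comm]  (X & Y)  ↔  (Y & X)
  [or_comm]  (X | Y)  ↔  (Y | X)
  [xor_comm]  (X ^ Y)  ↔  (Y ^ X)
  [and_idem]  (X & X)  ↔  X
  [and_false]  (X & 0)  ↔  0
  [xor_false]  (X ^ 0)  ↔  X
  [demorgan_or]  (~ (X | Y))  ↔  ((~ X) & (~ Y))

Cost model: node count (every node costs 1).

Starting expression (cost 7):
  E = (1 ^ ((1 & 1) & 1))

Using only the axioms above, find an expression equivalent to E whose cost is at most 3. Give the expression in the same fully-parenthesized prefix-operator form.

1. [and_comm →] ((1 & 1) & 1)  →  (1 & (1 & 1));  E = (1 ^ (1 & (1 & 1)))
2. [and_idem →] (1 & 1)  →  1;  E = (1 ^ (1 & 1))
3. [and_idem →] (1 & 1)  →  1;  cost 3 ≤ 3, done

(1 ^ 1)   [cost 3]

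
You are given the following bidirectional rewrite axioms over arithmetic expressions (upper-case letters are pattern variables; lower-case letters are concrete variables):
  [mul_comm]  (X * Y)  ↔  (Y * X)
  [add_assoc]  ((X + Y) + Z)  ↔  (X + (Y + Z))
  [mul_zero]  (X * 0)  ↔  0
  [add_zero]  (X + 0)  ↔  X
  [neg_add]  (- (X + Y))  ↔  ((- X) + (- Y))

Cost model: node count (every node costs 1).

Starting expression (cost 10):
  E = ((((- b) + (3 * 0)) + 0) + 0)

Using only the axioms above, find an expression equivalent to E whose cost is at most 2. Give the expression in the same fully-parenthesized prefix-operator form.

(1) ((((- b) + (3 * 0)) + 0) + 0)  =[add_zero →]=  (((- b) + (3 * 0)) + 0)
(2) (((- b) + (3 * 0)) + 0)  =[add_zero →]=  ((- b) + (3 * 0))
(3) (3 * 0)  =[mul_zero →]=  0    ⊢ ((- b) + 0)
(4) ((- b) + 0)  =[add_zero →]=  (- b)    ⊢ cost 2, within 2

(- b)   [cost 2]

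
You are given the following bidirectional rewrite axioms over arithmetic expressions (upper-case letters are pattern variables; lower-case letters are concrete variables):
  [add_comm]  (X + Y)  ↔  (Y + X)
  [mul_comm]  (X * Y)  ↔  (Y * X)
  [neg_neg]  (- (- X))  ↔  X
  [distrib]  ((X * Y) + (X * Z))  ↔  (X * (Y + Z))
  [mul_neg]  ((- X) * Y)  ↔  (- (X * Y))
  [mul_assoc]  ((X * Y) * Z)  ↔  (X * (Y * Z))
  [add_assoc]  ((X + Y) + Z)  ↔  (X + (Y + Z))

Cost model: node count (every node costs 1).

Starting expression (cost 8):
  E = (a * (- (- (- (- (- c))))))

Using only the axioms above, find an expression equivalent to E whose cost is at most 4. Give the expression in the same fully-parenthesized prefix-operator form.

(1) (- (- c))  =[neg_neg →]=  c    ⊢ (a * (- (- (- c))))
(2) (a * (- (- (- c))))  =[mul_comm →]=  ((- (- (- c))) * a)
(3) ((- (- (- c))) * a)  =[mul_neg →]=  (- ((- (- c)) * a))
(4) (- (- c))  =[neg_neg →]=  c    ⊢ cost 4, within 4

(- (c * a))   [cost 4]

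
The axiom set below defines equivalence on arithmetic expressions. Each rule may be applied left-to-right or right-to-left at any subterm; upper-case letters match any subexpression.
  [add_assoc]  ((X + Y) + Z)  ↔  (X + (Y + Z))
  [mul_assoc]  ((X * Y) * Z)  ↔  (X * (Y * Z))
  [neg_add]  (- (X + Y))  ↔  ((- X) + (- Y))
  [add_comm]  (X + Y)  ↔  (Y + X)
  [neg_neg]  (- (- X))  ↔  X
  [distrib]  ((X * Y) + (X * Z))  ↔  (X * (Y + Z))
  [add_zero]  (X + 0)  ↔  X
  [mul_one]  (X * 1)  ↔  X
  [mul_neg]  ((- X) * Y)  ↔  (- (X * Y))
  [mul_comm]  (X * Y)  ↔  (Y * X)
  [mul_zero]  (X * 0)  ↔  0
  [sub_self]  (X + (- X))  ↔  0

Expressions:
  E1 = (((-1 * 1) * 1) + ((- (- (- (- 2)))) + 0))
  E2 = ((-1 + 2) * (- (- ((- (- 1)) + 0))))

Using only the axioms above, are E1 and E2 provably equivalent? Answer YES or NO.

step 1: neg_neg (→) rewrites (- (- 2)) into 2, now (((-1 * 1) * 1) + ((- (- 2)) + 0))
step 2: neg_neg (→) rewrites (- (- 2)) into 2, now (((-1 * 1) * 1) + (2 + 0))
step 3: mul_one (→) rewrites (-1 * 1) into -1, now ((-1 * 1) + (2 + 0))
step 4: mul_one (→) rewrites (-1 * 1) into -1, now (-1 + (2 + 0))
step 5: add_zero (→) rewrites (2 + 0) into 2, now (-1 + 2)
step 6: mul_one (←) rewrites (-1 + 2) into ((-1 + 2) * 1)
step 7: add_zero (←) rewrites 1 into (1 + 0), now ((-1 + 2) * (1 + 0))
step 8: neg_neg (←) rewrites 1 into (- (- 1)), now ((-1 + 2) * ((- (- 1)) + 0))
step 9: neg_neg (←) rewrites ((- (- 1)) + 0) into (- (- ((- (- 1)) + 0))), which is E2

YES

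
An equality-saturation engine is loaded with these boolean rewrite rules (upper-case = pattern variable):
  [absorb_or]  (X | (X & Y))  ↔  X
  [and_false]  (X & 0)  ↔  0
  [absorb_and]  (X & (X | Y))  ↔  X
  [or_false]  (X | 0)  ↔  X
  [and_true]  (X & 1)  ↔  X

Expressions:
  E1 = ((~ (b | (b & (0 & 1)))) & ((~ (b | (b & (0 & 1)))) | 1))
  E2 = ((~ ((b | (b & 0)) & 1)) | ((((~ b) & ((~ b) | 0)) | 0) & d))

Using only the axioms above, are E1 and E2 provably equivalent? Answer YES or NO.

(1) ((~ (b | (b & (0 & 1)))) & ((~ (b | (b & (0 & 1)))) | 1))  =[absorb_and →]=  (~ (b | (b & (0 & 1))))
(2) (0 & 1)  =[and_true →]=  0    ⊢ (~ (b | (b & 0)))
(3) (b | (b & 0))  =[absorb_or →]=  b    ⊢ (~ b)
(4) (~ b)  =[absorb_or ←]=  ((~ b) | ((~ b) & d))
(5) b  =[and_true ←]=  (b & 1)    ⊢ ((~ (b & 1)) | ((~ b) & d))
(6) b  =[absorb_or ←]=  (b | (b & 0))    ⊢ ((~ ((b | (b & 0)) & 1)) | ((~ b) & d))
(7) (~ b)  =[absorb_and ←]=  ((~ b) & ((~ b) | 0))    ⊢ ((~ ((b | (b & 0)) & 1)) | (((~ b) & ((~ b) | 0)) & d))
(8) ((~ b) & ((~ b) | 0))  =[or_false ←]=  (((~ b) & ((~ b) | 0)) | 0)    ⊢ E2

YES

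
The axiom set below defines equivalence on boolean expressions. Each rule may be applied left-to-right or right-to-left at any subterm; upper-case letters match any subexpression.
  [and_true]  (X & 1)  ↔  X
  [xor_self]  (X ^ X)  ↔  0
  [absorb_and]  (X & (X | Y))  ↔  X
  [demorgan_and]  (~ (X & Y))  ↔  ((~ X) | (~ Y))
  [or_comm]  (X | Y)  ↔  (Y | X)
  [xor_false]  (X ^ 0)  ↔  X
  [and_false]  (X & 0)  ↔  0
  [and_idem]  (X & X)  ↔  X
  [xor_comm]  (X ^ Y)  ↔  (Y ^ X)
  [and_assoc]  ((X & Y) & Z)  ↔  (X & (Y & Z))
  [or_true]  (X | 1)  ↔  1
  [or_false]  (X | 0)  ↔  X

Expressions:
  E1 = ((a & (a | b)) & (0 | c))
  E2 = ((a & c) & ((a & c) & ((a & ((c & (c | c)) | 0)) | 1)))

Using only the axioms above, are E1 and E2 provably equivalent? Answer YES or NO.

YES

1. [or_comm →] (0 | c)  →  (c | 0);  E1 = ((a & (a | b)) & (c | 0))
2. [or_false →] (c | 0)  →  c;  E1 = ((a & (a | b)) & c)
3. [absorb_and →] (a & (a | b))  →  a;  E1 = (a & c)
4. [and_idem ←] (a & c)  →  ((a & c) & (a & c))
5. [absorb_and ←] (a & c)  →  ((a & c) & ((a & c) | 1));  E1 = ((a & c) & ((a & c) & ((a & c) | 1)))
6. [or_false ←] c  →  (c | 0);  E1 = ((a & c) & ((a & c) & ((a & (c | 0)) | 1)))
7. [absorb_and ←] c  →  (c & (c | c));  this is E2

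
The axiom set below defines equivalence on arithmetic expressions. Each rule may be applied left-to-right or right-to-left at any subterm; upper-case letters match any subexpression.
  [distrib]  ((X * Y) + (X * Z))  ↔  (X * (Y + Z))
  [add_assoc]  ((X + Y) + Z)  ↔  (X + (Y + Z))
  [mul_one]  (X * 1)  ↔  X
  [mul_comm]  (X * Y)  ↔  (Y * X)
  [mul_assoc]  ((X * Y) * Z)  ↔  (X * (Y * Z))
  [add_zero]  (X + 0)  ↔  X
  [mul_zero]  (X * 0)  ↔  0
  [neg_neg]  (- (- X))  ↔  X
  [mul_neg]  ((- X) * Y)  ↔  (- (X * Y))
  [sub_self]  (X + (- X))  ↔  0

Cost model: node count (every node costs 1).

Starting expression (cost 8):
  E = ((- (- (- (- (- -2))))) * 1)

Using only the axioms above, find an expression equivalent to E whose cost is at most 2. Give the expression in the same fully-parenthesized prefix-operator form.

(- -2)   [cost 2]

(1) (- (- -2))  =[neg_neg →]=  -2    ⊢ ((- (- (- -2))) * 1)
(2) (- (- -2))  =[neg_neg →]=  -2    ⊢ ((- -2) * 1)
(3) ((- -2) * 1)  =[mul_one →]=  (- -2)    ⊢ cost 2, within 2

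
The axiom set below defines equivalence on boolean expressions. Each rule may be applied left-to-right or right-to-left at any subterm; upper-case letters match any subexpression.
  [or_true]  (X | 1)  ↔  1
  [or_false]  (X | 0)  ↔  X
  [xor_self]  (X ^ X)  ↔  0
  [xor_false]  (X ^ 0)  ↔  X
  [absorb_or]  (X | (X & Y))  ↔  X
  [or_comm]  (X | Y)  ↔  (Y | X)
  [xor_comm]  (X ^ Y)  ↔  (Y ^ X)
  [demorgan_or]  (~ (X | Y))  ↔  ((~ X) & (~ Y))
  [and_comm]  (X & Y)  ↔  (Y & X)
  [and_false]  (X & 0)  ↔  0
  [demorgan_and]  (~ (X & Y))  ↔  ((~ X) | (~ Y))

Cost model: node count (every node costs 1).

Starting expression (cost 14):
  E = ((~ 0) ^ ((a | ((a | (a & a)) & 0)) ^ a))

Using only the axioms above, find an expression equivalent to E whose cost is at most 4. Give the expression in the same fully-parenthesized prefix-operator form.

step 1: absorb_or (→) rewrites (a | (a & a)) into a, now ((~ 0) ^ ((a | (a & 0)) ^ a))
step 2: and_false (→) rewrites (a & 0) into 0, now ((~ 0) ^ ((a | 0) ^ a))
step 3: or_false (→) rewrites (a | 0) into a, now ((~ 0) ^ (a ^ a))
step 4: xor_self (→) rewrites (a ^ a) into 0, reaching cost 4 (bound 4)

((~ 0) ^ 0)   [cost 4]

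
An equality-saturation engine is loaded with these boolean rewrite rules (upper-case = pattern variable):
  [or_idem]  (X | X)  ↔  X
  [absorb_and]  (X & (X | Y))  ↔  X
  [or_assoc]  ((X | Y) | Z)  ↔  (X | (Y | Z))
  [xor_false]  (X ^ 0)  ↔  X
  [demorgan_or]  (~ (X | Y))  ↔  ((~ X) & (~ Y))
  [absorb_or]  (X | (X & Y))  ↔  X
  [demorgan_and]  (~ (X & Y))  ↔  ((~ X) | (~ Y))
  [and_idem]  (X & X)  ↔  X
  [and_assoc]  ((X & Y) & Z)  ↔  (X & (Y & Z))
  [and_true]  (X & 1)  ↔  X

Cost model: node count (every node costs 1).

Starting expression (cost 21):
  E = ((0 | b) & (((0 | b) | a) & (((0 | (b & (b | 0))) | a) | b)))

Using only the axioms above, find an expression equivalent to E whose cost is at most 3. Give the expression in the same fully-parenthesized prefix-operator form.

(0 | b)   [cost 3]

1. [absorb_and →] (b & (b | 0))  →  b;  E = ((0 | b) & (((0 | b) | a) & (((0 | b) | a) | b)))
2. [absorb_and →] (((0 | b) | a) & (((0 | b) | a) | b))  →  ((0 | b) | a);  E = ((0 | b) & ((0 | b) | a))
3. [absorb_and →] ((0 | b) & ((0 | b) | a))  →  (0 | b);  cost 3 ≤ 3, done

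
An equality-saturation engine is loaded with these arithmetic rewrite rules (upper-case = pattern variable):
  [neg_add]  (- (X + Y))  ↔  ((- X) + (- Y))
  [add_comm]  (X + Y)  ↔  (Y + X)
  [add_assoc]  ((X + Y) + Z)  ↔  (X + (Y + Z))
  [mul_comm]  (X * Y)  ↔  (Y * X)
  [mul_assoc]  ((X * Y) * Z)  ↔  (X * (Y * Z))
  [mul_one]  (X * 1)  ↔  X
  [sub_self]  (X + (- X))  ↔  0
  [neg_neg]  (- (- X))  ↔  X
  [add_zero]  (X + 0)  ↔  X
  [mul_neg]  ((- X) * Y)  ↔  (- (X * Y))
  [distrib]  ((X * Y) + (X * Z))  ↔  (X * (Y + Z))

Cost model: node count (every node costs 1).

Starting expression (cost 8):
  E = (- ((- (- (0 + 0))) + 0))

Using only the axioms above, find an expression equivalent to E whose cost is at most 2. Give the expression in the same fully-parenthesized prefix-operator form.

(1) (0 + 0)  =[add_zero →]=  0    ⊢ (- ((- (- 0)) + 0))
(2) ((- (- 0)) + 0)  =[add_zero →]=  (- (- 0))    ⊢ (- (- (- 0)))
(3) (- (- (- 0)))  =[neg_neg →]=  (- 0)    ⊢ cost 2, within 2

(- 0)   [cost 2]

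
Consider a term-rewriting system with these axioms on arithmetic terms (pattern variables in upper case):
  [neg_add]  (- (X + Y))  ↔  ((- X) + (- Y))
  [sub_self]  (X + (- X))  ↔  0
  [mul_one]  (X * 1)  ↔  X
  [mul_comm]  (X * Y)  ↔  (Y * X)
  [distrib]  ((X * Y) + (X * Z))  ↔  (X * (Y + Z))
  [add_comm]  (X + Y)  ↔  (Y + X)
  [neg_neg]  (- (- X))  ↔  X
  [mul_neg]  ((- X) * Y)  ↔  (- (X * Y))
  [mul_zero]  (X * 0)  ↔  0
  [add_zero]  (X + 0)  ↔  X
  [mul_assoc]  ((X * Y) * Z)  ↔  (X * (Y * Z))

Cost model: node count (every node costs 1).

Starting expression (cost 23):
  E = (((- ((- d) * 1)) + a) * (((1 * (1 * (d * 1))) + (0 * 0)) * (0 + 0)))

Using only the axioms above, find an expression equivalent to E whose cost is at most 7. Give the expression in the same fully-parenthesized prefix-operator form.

((d + a) * (0 * d))   [cost 7]

step 1: mul_one (→) rewrites (d * 1) into d, now (((- ((- d) * 1)) + a) * (((1 * (1 * d)) + (0 * 0)) * (0 + 0)))
step 2: mul_comm (→) rewrites (1 * (1 * d)) into ((1 * d) * 1), now (((- ((- d) * 1)) + a) * ((((1 * d) * 1) + (0 * 0)) * (0 + 0)))
step 3: mul_one (→) rewrites ((- d) * 1) into (- d), now (((- (- d)) + a) * ((((1 * d) * 1) + (0 * 0)) * (0 + 0)))
step 4: neg_neg (→) rewrites (- (- d)) into d, now ((d + a) * ((((1 * d) * 1) + (0 * 0)) * (0 + 0)))
step 5: add_zero (→) rewrites (0 + 0) into 0, now ((d + a) * ((((1 * d) * 1) + (0 * 0)) * 0))
step 6: mul_one (→) rewrites ((1 * d) * 1) into (1 * d), now ((d + a) * (((1 * d) + (0 * 0)) * 0))
step 7: mul_comm (→) rewrites (1 * d) into (d * 1), now ((d + a) * (((d * 1) + (0 * 0)) * 0))
step 8: mul_one (→) rewrites (d * 1) into d, now ((d + a) * ((d + (0 * 0)) * 0))
step 9: mul_zero (→) rewrites (0 * 0) into 0, now ((d + a) * ((d + 0) * 0))
step 10: mul_comm (→) rewrites ((d + 0) * 0) into (0 * (d + 0)), now ((d + a) * (0 * (d + 0)))
step 11: add_zero (→) rewrites (d + 0) into d, reaching cost 7 (bound 7)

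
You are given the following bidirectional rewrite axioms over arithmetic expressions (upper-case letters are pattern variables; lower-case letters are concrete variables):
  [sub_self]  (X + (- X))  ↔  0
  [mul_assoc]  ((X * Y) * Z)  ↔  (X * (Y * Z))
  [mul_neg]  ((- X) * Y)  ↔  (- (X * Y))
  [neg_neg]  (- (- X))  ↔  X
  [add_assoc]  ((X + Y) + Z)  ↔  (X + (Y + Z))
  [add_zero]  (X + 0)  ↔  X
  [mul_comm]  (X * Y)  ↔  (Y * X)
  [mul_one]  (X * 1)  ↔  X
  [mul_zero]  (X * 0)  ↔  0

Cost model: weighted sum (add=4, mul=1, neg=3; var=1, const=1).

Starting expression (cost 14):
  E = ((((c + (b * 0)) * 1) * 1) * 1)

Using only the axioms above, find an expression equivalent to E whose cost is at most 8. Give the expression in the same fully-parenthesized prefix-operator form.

(c + (b * 0))   [cost 8]

1. [mul_one →] (((c + (b * 0)) * 1) * 1)  →  ((c + (b * 0)) * 1);  E = (((c + (b * 0)) * 1) * 1)
2. [mul_one →] ((c + (b * 0)) * 1)  →  (c + (b * 0));  E = ((c + (b * 0)) * 1)
3. [mul_one →] ((c + (b * 0)) * 1)  →  (c + (b * 0));  cost 8 ≤ 8, done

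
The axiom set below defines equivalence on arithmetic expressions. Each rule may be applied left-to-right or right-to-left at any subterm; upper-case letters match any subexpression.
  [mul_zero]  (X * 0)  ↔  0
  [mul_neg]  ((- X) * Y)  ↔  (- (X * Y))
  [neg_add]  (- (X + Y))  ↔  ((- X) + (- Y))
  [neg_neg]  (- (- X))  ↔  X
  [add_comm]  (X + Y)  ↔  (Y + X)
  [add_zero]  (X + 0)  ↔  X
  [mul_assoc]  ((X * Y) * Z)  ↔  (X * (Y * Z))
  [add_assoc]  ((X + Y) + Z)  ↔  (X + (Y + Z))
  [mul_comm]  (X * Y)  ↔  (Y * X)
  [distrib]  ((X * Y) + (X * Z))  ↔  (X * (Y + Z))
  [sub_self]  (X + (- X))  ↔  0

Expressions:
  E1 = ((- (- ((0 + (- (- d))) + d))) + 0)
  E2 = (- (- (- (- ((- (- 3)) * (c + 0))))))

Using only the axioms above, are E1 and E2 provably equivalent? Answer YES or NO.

NO

Every axiom is a valid identity, so a rewrite proof would force E1 and E2 to agree under every assignment.
At c=0, d=1: E1 = 2 but E2 = 0; they differ, so no derivation exists.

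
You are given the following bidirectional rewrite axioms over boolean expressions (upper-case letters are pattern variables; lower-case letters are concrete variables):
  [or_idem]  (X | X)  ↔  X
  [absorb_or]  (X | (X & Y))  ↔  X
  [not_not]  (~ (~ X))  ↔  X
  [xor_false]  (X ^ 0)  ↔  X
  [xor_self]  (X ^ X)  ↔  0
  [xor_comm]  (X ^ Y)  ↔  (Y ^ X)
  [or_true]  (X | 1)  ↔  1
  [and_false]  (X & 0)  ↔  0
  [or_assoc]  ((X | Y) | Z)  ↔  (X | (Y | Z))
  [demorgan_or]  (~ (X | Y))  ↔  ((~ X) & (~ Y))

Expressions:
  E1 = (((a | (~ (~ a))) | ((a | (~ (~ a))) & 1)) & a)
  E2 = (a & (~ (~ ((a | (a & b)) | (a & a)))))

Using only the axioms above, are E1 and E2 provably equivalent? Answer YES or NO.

1. [absorb_or →] ((a | (~ (~ a))) | ((a | (~ (~ a))) & 1))  →  (a | (~ (~ a)));  E1 = ((a | (~ (~ a))) & a)
2. [not_not →] (~ (~ a))  →  a;  E1 = ((a | a) & a)
3. [or_idem →] (a | a)  →  a;  E1 = (a & a)
4. [absorb_or ←] a  →  (a | (a & a));  E1 = (a & (a | (a & a)))
5. [absorb_or ←] a  →  (a | (a & b));  E1 = (a & ((a | (a & b)) | (a & a)))
6. [not_not ←] ((a | (a & b)) | (a & a))  →  (~ (~ ((a | (a & b)) | (a & a))));  this is E2

YES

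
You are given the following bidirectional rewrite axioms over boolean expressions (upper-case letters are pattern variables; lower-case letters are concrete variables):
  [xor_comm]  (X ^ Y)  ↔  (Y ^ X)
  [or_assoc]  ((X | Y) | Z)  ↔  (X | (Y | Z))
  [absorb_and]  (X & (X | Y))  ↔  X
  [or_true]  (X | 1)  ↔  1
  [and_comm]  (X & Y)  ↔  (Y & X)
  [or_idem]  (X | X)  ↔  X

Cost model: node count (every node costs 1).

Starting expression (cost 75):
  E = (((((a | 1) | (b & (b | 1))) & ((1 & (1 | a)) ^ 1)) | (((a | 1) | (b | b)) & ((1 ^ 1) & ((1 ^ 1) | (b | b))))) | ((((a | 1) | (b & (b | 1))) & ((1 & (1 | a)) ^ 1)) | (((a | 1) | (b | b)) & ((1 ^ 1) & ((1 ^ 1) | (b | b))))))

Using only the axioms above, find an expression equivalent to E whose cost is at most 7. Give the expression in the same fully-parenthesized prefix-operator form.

(1) (((((a | 1) | (b & (b | 1))) & ((1 & (1 | a)) ^ 1)) | (((a | 1) | (b | b)) & ((1 ^ 1) & ((1 ^ 1) | (b | b))))) | ((((a | 1) | (b & (b | 1))) & ((1 & (1 | a)) ^ 1)) | (((a | 1) | (b | b)) & ((1 ^ 1) & ((1 ^ 1) | (b | b))))))  =[or_idem →]=  ((((a | 1) | (b & (b | 1))) & ((1 & (1 | a)) ^ 1)) | (((a | 1) | (b | b)) & ((1 ^ 1) & ((1 ^ 1) | (b | b)))))
(2) (b | b)  =[or_idem →]=  b    ⊢ ((((a | 1) | (b & (b | 1))) & ((1 & (1 | a)) ^ 1)) | (((a | 1) | b) & ((1 ^ 1) & ((1 ^ 1) | (b | b)))))
(3) (b | b)  =[or_idem →]=  b    ⊢ ((((a | 1) | (b & (b | 1))) & ((1 & (1 | a)) ^ 1)) | (((a | 1) | b) & ((1 ^ 1) & ((1 ^ 1) | b))))
(4) (b & (b | 1))  =[absorb_and →]=  b    ⊢ ((((a | 1) | b) & ((1 & (1 | a)) ^ 1)) | (((a | 1) | b) & ((1 ^ 1) & ((1 ^ 1) | b))))
(5) ((1 ^ 1) & ((1 ^ 1) | b))  =[absorb_and →]=  (1 ^ 1)    ⊢ ((((a | 1) | b) & ((1 & (1 | a)) ^ 1)) | (((a | 1) | b) & (1 ^ 1)))
(6) (1 & (1 | a))  =[absorb_and →]=  1    ⊢ ((((a | 1) | b) & (1 ^ 1)) | (((a | 1) | b) & (1 ^ 1)))
(7) ((((a | 1) | b) & (1 ^ 1)) | (((a | 1) | b) & (1 ^ 1)))  =[or_idem →]=  (((a | 1) | b) & (1 ^ 1))
(8) (a | 1)  =[or_true →]=  1    ⊢ cost 7, within 7

((1 | b) & (1 ^ 1))   [cost 7]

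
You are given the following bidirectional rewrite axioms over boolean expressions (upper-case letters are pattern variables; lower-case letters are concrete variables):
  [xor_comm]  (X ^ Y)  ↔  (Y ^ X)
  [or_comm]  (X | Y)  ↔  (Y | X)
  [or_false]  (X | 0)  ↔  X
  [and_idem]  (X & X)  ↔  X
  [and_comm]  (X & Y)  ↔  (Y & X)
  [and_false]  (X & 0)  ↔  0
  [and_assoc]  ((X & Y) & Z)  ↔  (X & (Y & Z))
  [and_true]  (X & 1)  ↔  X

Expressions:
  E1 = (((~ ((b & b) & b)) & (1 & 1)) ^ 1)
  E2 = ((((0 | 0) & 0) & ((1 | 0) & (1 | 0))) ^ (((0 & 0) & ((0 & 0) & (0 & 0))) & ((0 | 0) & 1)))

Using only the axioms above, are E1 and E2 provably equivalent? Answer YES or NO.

All listed rules preserve value, hence provable equivalence implies equal values everywhere; look for a separating assignment.
b=1 gives E1 ↦ 1, E2 ↦ 0; values differ ⇒ not provably equivalent.

NO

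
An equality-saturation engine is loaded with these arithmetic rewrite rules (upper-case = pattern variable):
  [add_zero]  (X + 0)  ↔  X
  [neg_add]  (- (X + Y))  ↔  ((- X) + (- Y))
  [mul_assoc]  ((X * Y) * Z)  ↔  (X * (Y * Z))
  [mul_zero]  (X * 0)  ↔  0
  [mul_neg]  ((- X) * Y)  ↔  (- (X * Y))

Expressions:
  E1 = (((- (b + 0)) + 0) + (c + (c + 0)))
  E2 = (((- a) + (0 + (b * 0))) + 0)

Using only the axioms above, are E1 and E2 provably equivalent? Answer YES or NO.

Every axiom is a valid identity, so a rewrite proof would force E1 and E2 to agree under every assignment.
At a=0, b=0, c=1: E1 = 2 but E2 = 0; they differ, so no derivation exists.

NO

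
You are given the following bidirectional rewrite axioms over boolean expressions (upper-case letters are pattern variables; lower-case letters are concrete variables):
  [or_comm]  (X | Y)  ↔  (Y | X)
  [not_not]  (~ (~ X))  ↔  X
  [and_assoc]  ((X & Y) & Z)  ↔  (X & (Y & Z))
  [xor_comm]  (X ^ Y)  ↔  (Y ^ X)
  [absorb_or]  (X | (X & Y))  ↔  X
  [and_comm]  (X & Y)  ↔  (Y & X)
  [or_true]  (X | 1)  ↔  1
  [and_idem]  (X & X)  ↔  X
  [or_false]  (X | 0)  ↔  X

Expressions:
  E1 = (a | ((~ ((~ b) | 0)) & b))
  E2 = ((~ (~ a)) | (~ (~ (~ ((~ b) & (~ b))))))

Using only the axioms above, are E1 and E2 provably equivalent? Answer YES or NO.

YES

1. [or_false →] ((~ b) | 0)  →  (~ b);  E1 = (a | ((~ (~ b)) & b))
2. [not_not →] (~ (~ b))  →  b;  E1 = (a | (b & b))
3. [and_idem →] (b & b)  →  b;  E1 = (a | b)
4. [not_not ←] a  →  (~ (~ a));  E1 = ((~ (~ a)) | b)
5. [not_not ←] b  →  (~ (~ b));  E1 = ((~ (~ a)) | (~ (~ b)))
6. [not_not ←] (~ (~ b))  →  (~ (~ (~ (~ b))));  E1 = ((~ (~ a)) | (~ (~ (~ (~ b)))))
7. [and_idem ←] (~ b)  →  ((~ b) & (~ b));  this is E2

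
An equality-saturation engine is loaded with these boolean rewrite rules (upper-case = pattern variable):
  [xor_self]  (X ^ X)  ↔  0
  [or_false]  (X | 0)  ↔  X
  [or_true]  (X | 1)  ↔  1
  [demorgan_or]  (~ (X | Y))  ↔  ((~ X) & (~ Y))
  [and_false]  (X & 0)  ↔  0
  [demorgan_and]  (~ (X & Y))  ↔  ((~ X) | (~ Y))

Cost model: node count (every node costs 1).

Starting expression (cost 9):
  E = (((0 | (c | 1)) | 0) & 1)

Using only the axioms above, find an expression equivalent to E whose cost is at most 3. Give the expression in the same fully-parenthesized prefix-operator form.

(1 & 1)   [cost 3]

step 1: or_true (→) rewrites (c | 1) into 1, now (((0 | 1) | 0) & 1)
step 2: or_false (→) rewrites ((0 | 1) | 0) into (0 | 1), now ((0 | 1) & 1)
step 3: or_true (→) rewrites (0 | 1) into 1, reaching cost 3 (bound 3)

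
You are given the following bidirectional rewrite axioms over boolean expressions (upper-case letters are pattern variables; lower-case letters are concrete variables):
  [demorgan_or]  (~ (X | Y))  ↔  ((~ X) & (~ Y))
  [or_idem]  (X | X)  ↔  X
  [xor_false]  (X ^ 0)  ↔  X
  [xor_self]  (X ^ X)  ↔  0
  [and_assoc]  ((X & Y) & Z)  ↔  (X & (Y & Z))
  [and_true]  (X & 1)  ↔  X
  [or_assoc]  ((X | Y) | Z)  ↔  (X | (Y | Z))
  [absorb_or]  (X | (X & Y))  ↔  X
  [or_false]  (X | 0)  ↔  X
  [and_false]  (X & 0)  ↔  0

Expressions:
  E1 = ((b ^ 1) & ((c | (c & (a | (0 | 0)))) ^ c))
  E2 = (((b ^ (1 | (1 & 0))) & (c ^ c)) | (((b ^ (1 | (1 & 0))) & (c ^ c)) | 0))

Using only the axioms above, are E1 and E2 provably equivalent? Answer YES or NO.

(1) (0 | 0)  =[or_idem →]=  0    ⊢ ((b ^ 1) & ((c | (c & (a | 0))) ^ c))
(2) (a | 0)  =[or_false →]=  a    ⊢ ((b ^ 1) & ((c | (c & a)) ^ c))
(3) (c | (c & a))  =[absorb_or →]=  c    ⊢ ((b ^ 1) & (c ^ c))
(4) 1  =[absorb_or ←]=  (1 | (1 & 0))    ⊢ ((b ^ (1 | (1 & 0))) & (c ^ c))
(5) ((b ^ (1 | (1 & 0))) & (c ^ c))  =[or_idem ←]=  (((b ^ (1 | (1 & 0))) & (c ^ c)) | ((b ^ (1 | (1 & 0))) & (c ^ c)))
(6) ((b ^ (1 | (1 & 0))) & (c ^ c))  =[or_false ←]=  (((b ^ (1 | (1 & 0))) & (c ^ c)) | 0)    ⊢ E2

YES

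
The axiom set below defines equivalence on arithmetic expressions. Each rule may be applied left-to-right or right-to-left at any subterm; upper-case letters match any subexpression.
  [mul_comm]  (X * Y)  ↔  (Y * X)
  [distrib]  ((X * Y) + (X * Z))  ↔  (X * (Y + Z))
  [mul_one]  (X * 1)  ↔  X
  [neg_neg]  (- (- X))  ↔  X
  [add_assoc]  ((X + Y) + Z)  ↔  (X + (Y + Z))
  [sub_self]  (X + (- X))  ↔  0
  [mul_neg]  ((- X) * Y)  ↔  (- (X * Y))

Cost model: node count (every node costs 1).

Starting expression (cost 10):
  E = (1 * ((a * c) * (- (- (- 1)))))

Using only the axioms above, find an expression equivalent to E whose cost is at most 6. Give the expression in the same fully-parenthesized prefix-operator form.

step 1: mul_comm (→) rewrites (1 * ((a * c) * (- (- (- 1))))) into (((a * c) * (- (- (- 1)))) * 1)
step 2: mul_one (→) rewrites (((a * c) * (- (- (- 1)))) * 1) into ((a * c) * (- (- (- 1))))
step 3: neg_neg (→) rewrites (- (- 1)) into 1, reaching cost 6 (bound 6)

((a * c) * (- 1))   [cost 6]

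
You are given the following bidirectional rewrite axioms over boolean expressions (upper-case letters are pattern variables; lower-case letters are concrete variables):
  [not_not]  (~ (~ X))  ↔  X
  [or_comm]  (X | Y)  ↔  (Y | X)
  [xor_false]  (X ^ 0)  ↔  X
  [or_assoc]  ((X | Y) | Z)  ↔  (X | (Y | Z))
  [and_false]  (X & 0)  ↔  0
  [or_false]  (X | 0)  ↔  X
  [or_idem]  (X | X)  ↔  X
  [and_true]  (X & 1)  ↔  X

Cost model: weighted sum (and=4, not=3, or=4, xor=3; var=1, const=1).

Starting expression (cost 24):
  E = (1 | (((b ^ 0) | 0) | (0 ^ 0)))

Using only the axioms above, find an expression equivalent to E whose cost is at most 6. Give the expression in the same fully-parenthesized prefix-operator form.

step 1: xor_false (→) rewrites (b ^ 0) into b, now (1 | ((b | 0) | (0 ^ 0)))
step 2: or_false (→) rewrites (b | 0) into b, now (1 | (b | (0 ^ 0)))
step 3: xor_false (→) rewrites (0 ^ 0) into 0, now (1 | (b | 0))
step 4: or_false (→) rewrites (b | 0) into b, reaching cost 6 (bound 6)

(1 | b)   [cost 6]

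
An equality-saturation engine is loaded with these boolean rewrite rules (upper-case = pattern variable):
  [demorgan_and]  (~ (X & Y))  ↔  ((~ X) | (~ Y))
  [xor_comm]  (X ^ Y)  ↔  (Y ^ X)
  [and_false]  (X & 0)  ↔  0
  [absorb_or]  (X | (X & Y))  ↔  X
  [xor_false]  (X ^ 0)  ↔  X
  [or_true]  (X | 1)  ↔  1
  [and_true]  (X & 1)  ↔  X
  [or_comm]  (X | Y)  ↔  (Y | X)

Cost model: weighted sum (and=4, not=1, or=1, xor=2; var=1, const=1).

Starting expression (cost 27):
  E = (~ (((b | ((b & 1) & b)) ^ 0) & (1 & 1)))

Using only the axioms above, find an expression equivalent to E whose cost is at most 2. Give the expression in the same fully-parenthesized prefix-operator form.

1. [and_true →] (b & 1)  →  b;  E = (~ (((b | (b & b)) ^ 0) & (1 & 1)))
2. [and_true →] (1 & 1)  →  1;  E = (~ (((b | (b & b)) ^ 0) & 1))
3. [absorb_or →] (b | (b & b))  →  b;  E = (~ ((b ^ 0) & 1))
4. [xor_false →] (b ^ 0)  →  b;  E = (~ (b & 1))
5. [and_true →] (b & 1)  →  b;  cost 2 ≤ 2, done

(~ b)   [cost 2]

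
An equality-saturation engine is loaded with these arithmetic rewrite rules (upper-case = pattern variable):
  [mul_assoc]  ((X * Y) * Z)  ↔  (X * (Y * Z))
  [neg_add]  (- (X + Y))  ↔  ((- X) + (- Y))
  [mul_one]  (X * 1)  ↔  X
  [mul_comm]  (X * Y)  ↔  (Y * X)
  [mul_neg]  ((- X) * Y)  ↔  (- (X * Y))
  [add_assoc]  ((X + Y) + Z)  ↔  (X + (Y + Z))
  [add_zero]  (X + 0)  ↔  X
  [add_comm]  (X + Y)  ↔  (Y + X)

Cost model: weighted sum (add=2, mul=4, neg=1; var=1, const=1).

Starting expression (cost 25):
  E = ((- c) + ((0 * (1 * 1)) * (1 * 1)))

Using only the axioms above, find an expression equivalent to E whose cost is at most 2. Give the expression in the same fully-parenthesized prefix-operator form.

(- c)   [cost 2]

1. [mul_one →] (1 * 1)  →  1;  E = ((- c) + ((0 * 1) * (1 * 1)))
2. [mul_one →] (1 * 1)  →  1;  E = ((- c) + ((0 * 1) * 1))
3. [mul_one →] (0 * 1)  →  0;  E = ((- c) + (0 * 1))
4. [mul_one →] (0 * 1)  →  0;  E = ((- c) + 0)
5. [add_zero →] ((- c) + 0)  →  (- c);  cost 2 ≤ 2, done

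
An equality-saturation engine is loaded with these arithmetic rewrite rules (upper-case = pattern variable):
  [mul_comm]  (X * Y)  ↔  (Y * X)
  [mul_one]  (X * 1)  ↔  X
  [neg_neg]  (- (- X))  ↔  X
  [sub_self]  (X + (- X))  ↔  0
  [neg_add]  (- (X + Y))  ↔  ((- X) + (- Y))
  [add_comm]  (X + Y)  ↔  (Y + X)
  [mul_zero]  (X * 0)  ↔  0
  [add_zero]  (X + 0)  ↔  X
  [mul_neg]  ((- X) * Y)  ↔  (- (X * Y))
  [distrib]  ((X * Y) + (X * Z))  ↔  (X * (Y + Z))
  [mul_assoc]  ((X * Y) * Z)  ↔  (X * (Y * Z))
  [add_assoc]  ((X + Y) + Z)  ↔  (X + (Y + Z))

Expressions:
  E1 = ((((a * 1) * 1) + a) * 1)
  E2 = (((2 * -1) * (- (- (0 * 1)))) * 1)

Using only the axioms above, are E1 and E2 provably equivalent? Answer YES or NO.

NO

The axioms are sound identities: if E1 ↔* E2 then E1 and E2 evaluate identically under any assignment.
Under a=1: E1 evaluates to 2, E2 to 0. Distinct ⇒ no rewrite sequence connects them.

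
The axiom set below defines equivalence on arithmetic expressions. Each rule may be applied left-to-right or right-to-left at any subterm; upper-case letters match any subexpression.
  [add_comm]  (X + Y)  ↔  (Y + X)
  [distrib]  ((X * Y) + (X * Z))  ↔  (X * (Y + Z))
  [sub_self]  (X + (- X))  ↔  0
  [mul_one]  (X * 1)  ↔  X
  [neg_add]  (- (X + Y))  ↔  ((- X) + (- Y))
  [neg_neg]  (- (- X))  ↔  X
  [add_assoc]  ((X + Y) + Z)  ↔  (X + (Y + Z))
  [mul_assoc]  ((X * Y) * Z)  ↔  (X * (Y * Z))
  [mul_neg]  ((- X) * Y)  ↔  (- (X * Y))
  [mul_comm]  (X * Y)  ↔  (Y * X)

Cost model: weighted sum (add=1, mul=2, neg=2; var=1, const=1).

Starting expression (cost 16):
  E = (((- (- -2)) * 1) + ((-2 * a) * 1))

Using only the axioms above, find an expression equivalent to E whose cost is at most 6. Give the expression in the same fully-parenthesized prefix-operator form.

(-2 + (-2 * a))   [cost 6]

1. [neg_neg →] (- (- -2))  →  -2;  E = ((-2 * 1) + ((-2 * a) * 1))
2. [mul_one →] ((-2 * a) * 1)  →  (-2 * a);  E = ((-2 * 1) + (-2 * a))
3. [mul_one →] (-2 * 1)  →  -2;  cost 6 ≤ 6, done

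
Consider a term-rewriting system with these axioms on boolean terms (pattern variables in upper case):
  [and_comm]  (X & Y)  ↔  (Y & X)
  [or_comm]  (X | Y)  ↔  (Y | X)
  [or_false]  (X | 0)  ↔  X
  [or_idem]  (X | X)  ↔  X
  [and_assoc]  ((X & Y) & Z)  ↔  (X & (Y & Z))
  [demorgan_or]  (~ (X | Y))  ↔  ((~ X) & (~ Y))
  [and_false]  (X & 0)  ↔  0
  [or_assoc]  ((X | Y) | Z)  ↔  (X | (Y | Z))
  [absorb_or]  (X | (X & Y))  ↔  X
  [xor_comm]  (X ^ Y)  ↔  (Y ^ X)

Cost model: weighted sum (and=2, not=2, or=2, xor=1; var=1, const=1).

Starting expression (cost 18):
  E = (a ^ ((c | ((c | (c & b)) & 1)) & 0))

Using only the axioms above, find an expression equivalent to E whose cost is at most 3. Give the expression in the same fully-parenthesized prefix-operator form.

(1) (c | (c & b))  =[absorb_or →]=  c    ⊢ (a ^ ((c | (c & 1)) & 0))
(2) (c | (c & 1))  =[absorb_or →]=  c    ⊢ (a ^ (c & 0))
(3) (c & 0)  =[and_false →]=  0    ⊢ cost 3, within 3

(a ^ 0)   [cost 3]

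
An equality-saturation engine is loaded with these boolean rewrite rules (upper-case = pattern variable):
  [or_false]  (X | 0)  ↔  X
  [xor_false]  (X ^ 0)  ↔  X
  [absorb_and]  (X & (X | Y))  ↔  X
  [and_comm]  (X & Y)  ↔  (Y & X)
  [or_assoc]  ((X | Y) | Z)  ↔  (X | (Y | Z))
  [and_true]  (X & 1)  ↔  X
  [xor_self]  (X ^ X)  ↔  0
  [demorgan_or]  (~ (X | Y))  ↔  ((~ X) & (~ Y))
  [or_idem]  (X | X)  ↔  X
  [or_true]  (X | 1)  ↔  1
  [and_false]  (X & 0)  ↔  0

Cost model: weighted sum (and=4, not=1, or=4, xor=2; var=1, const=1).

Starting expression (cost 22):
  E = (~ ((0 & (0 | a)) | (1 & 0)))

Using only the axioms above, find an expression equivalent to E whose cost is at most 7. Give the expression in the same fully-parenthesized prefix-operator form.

(~ (0 | 0))   [cost 7]

step 1: absorb_and (→) rewrites (0 & (0 | a)) into 0, now (~ (0 | (1 & 0)))
step 2: and_comm (→) rewrites (1 & 0) into (0 & 1), now (~ (0 | (0 & 1)))
step 3: and_true (→) rewrites (0 & 1) into 0, reaching cost 7 (bound 7)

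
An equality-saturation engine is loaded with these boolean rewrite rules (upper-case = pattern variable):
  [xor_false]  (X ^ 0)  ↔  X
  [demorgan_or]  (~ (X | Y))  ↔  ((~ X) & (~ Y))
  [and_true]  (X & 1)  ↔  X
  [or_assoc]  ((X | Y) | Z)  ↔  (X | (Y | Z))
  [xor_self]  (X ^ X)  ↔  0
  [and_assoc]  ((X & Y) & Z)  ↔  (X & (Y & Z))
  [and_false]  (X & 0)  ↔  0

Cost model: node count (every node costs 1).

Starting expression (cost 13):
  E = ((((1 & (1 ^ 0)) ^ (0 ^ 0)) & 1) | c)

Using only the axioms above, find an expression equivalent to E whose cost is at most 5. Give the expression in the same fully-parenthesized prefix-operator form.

step 1: xor_false (→) rewrites (1 ^ 0) into 1, now ((((1 & 1) ^ (0 ^ 0)) & 1) | c)
step 2: xor_false (→) rewrites (0 ^ 0) into 0, now ((((1 & 1) ^ 0) & 1) | c)
step 3: xor_false (→) rewrites ((1 & 1) ^ 0) into (1 & 1), now (((1 & 1) & 1) | c)
step 4: and_assoc (→) rewrites ((1 & 1) & 1) into (1 & (1 & 1)), now ((1 & (1 & 1)) | c)
step 5: and_true (→) rewrites (1 & 1) into 1, reaching cost 5 (bound 5)

((1 & 1) | c)   [cost 5]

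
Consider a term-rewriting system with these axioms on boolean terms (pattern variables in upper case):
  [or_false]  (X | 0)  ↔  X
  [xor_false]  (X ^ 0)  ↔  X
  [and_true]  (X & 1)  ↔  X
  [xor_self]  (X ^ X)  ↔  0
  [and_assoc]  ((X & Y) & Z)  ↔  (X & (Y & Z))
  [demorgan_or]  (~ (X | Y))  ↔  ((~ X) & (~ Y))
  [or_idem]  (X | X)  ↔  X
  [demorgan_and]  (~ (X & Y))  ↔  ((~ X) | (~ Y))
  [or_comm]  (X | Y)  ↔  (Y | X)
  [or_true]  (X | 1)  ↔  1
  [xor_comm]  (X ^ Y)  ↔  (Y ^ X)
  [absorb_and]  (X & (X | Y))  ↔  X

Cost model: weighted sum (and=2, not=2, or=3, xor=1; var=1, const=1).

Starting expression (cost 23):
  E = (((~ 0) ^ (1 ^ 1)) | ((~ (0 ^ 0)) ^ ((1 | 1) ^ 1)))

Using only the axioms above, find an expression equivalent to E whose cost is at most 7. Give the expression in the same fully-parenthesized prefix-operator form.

(1) (0 ^ 0)  =[xor_false →]=  0    ⊢ (((~ 0) ^ (1 ^ 1)) | ((~ 0) ^ ((1 | 1) ^ 1)))
(2) (1 | 1)  =[or_idem →]=  1    ⊢ (((~ 0) ^ (1 ^ 1)) | ((~ 0) ^ (1 ^ 1)))
(3) (((~ 0) ^ (1 ^ 1)) | ((~ 0) ^ (1 ^ 1)))  =[or_idem →]=  ((~ 0) ^ (1 ^ 1))    ⊢ cost 7, within 7

((~ 0) ^ (1 ^ 1))   [cost 7]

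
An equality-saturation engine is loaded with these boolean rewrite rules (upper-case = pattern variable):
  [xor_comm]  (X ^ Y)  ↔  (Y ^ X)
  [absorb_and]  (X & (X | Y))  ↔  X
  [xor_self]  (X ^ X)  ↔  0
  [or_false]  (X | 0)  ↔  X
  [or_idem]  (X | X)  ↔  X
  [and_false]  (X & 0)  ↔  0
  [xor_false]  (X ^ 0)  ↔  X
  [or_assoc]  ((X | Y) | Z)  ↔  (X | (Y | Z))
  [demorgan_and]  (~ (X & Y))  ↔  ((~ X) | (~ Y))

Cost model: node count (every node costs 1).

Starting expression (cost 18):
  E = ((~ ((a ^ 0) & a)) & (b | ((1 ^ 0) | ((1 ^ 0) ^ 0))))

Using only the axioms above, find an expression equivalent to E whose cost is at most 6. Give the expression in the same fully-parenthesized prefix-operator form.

((~ a) & (b | 1))   [cost 6]

step 1: xor_false (→) rewrites ((1 ^ 0) ^ 0) into (1 ^ 0), now ((~ ((a ^ 0) & a)) & (b | ((1 ^ 0) | (1 ^ 0))))
step 2: or_idem (→) rewrites ((1 ^ 0) | (1 ^ 0)) into (1 ^ 0), now ((~ ((a ^ 0) & a)) & (b | (1 ^ 0)))
step 3: xor_false (→) rewrites (1 ^ 0) into 1, now ((~ ((a ^ 0) & a)) & (b | 1))
step 4: xor_false (→) rewrites (a ^ 0) into a, now ((~ (a & a)) & (b | 1))
step 5: demorgan_and (→) rewrites (~ (a & a)) into ((~ a) | (~ a)), now (((~ a) | (~ a)) & (b | 1))
step 6: or_idem (→) rewrites ((~ a) | (~ a)) into (~ a), reaching cost 6 (bound 6)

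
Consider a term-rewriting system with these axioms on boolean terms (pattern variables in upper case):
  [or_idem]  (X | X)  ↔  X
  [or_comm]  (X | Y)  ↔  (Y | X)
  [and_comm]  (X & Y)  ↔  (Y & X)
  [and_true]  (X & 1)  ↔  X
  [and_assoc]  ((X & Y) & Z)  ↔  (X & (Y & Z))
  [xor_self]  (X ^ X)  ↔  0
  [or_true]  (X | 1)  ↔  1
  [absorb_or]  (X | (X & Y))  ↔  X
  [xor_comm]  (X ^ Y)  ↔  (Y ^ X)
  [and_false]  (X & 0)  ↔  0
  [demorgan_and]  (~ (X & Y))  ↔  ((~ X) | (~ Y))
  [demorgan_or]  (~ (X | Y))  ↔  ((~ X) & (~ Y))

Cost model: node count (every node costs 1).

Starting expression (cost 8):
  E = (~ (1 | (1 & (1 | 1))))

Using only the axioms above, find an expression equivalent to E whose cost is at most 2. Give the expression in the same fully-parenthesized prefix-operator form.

(~ 1)   [cost 2]

(1) (1 & (1 | 1))  =[and_comm →]=  ((1 | 1) & 1)    ⊢ (~ (1 | ((1 | 1) & 1)))
(2) (1 | 1)  =[or_true →]=  1    ⊢ (~ (1 | (1 & 1)))
(3) (1 | (1 & 1))  =[absorb_or →]=  1    ⊢ cost 2, within 2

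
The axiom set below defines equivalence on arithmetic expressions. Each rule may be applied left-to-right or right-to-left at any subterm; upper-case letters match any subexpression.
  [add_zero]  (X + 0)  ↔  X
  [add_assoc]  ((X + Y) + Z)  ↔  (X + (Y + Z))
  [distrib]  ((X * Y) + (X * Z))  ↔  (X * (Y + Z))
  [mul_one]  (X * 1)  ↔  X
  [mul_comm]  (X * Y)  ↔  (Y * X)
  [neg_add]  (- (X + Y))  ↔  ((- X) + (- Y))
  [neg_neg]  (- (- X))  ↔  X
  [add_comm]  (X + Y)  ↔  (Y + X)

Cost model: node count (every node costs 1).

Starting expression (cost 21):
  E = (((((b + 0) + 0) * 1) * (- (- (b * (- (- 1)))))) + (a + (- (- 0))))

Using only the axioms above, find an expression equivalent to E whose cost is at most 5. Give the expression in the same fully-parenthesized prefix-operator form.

step 1: neg_neg (→) rewrites (- (- (b * (- (- 1))))) into (b * (- (- 1))), now (((((b + 0) + 0) * 1) * (b * (- (- 1)))) + (a + (- (- 0))))
step 2: add_zero (→) rewrites ((b + 0) + 0) into (b + 0), now ((((b + 0) * 1) * (b * (- (- 1)))) + (a + (- (- 0))))
step 3: neg_neg (→) rewrites (- (- 0)) into 0, now ((((b + 0) * 1) * (b * (- (- 1)))) + (a + 0))
step 4: add_zero (→) rewrites (a + 0) into a, now ((((b + 0) * 1) * (b * (- (- 1)))) + a)
step 5: neg_neg (→) rewrites (- (- 1)) into 1, now ((((b + 0) * 1) * (b * 1)) + a)
step 6: add_zero (→) rewrites (b + 0) into b, now (((b * 1) * (b * 1)) + a)
step 7: mul_one (→) rewrites (b * 1) into b, now ((b * (b * 1)) + a)
step 8: mul_one (→) rewrites (b * 1) into b, reaching cost 5 (bound 5)

((b * b) + a)   [cost 5]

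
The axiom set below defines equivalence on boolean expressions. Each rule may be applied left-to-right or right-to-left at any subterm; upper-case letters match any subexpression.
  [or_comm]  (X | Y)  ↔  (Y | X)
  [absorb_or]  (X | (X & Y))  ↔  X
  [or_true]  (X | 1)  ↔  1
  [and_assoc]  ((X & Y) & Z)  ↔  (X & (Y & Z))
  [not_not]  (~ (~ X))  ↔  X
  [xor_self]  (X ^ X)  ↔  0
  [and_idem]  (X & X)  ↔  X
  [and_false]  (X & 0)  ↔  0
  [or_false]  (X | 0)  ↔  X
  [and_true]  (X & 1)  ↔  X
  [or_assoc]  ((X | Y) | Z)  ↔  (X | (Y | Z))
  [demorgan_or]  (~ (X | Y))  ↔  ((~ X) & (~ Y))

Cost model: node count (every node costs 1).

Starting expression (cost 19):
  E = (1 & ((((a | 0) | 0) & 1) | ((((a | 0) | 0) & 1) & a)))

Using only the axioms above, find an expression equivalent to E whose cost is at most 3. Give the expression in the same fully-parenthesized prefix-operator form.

(1 & a)   [cost 3]

step 1: absorb_or (→) rewrites ((((a | 0) | 0) & 1) | ((((a | 0) | 0) & 1) & a)) into (((a | 0) | 0) & 1), now (1 & (((a | 0) | 0) & 1))
step 2: or_false (→) rewrites (a | 0) into a, now (1 & ((a | 0) & 1))
step 3: and_true (→) rewrites ((a | 0) & 1) into (a | 0), now (1 & (a | 0))
step 4: or_false (→) rewrites (a | 0) into a, reaching cost 3 (bound 3)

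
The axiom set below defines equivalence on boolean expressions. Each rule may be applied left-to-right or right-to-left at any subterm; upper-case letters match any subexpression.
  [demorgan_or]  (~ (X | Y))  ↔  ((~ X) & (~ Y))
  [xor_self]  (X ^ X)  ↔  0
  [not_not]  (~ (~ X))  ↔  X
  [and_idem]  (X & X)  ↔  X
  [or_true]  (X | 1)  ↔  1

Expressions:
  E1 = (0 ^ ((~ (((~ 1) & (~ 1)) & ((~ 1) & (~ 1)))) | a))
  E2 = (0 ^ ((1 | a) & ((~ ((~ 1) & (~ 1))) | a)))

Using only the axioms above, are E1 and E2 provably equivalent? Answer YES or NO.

YES

step 1: and_idem (→) rewrites (((~ 1) & (~ 1)) & ((~ 1) & (~ 1))) into ((~ 1) & (~ 1)), now (0 ^ ((~ ((~ 1) & (~ 1))) | a))
step 2: and_idem (→) rewrites ((~ 1) & (~ 1)) into (~ 1), now (0 ^ ((~ (~ 1)) | a))
step 3: not_not (→) rewrites (~ (~ 1)) into 1, now (0 ^ (1 | a))
step 4: and_idem (←) rewrites (1 | a) into ((1 | a) & (1 | a)), now (0 ^ ((1 | a) & (1 | a)))
step 5: not_not (←) rewrites 1 into (~ (~ 1)), now (0 ^ ((1 | a) & ((~ (~ 1)) | a)))
step 6: and_idem (←) rewrites (~ 1) into ((~ 1) & (~ 1)), which is E2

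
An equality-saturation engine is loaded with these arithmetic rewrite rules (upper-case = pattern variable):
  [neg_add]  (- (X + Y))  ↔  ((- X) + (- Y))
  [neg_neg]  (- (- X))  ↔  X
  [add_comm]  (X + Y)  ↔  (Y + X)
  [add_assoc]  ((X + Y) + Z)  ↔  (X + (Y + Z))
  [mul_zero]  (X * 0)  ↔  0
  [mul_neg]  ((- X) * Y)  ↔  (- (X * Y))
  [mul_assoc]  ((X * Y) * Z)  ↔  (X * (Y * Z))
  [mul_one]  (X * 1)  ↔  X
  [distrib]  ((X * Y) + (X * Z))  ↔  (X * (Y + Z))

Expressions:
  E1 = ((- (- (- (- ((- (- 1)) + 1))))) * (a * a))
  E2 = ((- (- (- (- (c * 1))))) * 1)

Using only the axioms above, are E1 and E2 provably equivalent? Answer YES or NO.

All listed rules preserve value, hence provable equivalence implies equal values everywhere; look for a separating assignment.
a=0, c=1 gives E1 ↦ 0, E2 ↦ 1; values differ ⇒ not provably equivalent.

NO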